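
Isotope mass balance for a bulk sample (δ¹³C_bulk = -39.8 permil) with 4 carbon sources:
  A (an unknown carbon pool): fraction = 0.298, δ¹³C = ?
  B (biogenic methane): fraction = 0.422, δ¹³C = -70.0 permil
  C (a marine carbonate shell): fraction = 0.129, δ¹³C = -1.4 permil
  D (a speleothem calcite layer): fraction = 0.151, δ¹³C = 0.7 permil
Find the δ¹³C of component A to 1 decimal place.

Isotope mass balance: δ_bulk = Σ fᵢ·δᵢ.
-39.8 = 0.298×δ_A + 0.422×(-70.0) + 0.129×(-1.4) + 0.151×(0.7)
0.298·δ_A = -39.8 − (-29.615) = -10.185
δ_A = -10.185 / 0.298 = -34.18 permil

-34.2 permil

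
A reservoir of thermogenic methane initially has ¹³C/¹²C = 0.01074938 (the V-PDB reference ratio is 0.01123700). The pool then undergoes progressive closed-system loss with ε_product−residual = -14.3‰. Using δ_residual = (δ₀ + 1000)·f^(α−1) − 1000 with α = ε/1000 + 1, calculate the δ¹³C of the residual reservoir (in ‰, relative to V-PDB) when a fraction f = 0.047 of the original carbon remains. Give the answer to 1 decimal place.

δ₀ = (0.01074938/0.01123700 − 1)×1000 = (0.956606 − 1)×1000 = -43.394‰
α − 1 = ε/1000 = -0.0143
f^(α−1) = 0.047^(-0.0143) = 1.044694
δ_res = (-43.394 + 1000) × 1.044694 − 1000 = 999.360 − 1000 = -0.64‰

-0.6‰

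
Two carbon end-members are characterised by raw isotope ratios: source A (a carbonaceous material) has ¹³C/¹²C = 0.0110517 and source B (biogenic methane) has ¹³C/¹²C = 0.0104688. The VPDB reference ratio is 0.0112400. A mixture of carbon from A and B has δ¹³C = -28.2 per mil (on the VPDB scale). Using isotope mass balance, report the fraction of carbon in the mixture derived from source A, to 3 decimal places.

0.779

δ_A = (0.0110517/0.0112400 − 1)×1000 = (0.983247 − 1)×1000 = -16.753 per mil
δ_B = (0.0104688/0.0112400 − 1)×1000 = (0.931388 − 1)×1000 = -68.612 per mil
f_A = (δ_mix − δ_B)/(δ_A − δ_B) = (-28.2 − (-68.612))/(-16.753 − (-68.612))
f_A = 40.412 / 51.859 = 0.7793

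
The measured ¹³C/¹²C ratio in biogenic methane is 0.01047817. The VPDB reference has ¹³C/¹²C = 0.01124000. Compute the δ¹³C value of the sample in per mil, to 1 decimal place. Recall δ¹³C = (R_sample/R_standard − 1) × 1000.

δ¹³C = (R_sample / R_standard − 1) × 1000
R_sample / R_standard = 0.01047817 / 0.01124000 = 0.932222
δ¹³C = (0.932222 − 1) × 1000 = -67.78 per mil

-67.8 per mil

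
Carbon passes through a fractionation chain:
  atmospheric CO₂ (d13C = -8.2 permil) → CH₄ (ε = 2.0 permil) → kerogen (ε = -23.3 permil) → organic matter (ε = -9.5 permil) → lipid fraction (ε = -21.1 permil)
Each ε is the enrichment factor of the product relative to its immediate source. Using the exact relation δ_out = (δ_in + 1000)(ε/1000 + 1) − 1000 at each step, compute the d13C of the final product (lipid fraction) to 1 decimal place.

step 1: δ = (-8.20 + 1000)·(2.0/1000 + 1) − 1000 = -6.22 permil
step 2: δ = (-6.22 + 1000)·(-23.3/1000 + 1) − 1000 = -29.37 permil
step 3: δ = (-29.37 + 1000)·(-9.5/1000 + 1) − 1000 = -38.59 permil
step 4: δ = (-38.59 + 1000)·(-21.1/1000 + 1) − 1000 = -58.88 permil

-58.9 permil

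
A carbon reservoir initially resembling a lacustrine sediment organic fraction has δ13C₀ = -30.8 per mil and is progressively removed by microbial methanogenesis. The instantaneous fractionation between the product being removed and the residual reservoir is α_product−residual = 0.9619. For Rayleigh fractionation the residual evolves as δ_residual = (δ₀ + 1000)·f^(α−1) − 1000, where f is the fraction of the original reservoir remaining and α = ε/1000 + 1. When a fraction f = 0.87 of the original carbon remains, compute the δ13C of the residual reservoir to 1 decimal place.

-25.6 per mil

Rayleigh residual: δ_res = (δ₀ + 1000)·f^(α−1) − 1000
α − 1 = -0.03810
f^(α−1) = 0.87^(-0.03810) = 1.005320
δ_res = (-30.8 + 1000) × 1.005320 − 1000 = 974.356 − 1000 = -25.64 per mil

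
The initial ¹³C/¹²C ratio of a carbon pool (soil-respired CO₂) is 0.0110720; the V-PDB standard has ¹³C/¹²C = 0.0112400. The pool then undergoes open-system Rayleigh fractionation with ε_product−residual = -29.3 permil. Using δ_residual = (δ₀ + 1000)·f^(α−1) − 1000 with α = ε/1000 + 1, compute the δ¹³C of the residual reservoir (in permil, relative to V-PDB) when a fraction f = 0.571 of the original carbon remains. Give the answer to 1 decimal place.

δ₀ = (0.0110720/0.0112400 − 1)×1000 = (0.985053 − 1)×1000 = -14.947 permil
α − 1 = ε/1000 = -0.0293
f^(α−1) = 0.571^(-0.0293) = 1.016554
δ_res = (-14.947 + 1000) × 1.016554 − 1000 = 1001.360 − 1000 = 1.36 permil

1.4 permil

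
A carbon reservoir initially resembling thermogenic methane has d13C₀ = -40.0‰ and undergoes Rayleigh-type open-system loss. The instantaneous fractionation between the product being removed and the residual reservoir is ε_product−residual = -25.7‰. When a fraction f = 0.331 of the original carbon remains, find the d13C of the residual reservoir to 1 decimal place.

Rayleigh residual: δ_res = (δ₀ + 1000)·f^(α−1) − 1000
α = ε/1000 + 1 = 0.97430, so α − 1 = -0.02570
f^(α−1) = 0.331^(-0.02570) = 1.028822
δ_res = (-40.0 + 1000) × 1.028822 − 1000 = 987.670 − 1000 = -12.33‰

-12.3‰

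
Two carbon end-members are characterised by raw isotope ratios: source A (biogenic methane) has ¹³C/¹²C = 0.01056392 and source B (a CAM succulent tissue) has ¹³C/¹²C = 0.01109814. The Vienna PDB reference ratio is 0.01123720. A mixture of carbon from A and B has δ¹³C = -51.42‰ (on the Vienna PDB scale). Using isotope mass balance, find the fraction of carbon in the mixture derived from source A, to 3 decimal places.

0.821

δ_A = (0.01056392/0.01123720 − 1)×1000 = (0.940085 − 1)×1000 = -59.915‰
δ_B = (0.01109814/0.01123720 − 1)×1000 = (0.987625 − 1)×1000 = -12.375‰
f_A = (δ_mix − δ_B)/(δ_A − δ_B) = (-51.42 − (-12.375))/(-59.915 − (-12.375))
f_A = -39.045 / -47.540 = 0.8213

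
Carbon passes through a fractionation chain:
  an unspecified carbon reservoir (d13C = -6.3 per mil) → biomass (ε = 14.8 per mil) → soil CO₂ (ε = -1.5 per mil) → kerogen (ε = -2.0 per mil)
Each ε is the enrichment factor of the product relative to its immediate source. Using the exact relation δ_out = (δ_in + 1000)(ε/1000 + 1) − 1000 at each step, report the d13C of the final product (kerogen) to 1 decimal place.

step 1: δ = (-6.30 + 1000)·(14.8/1000 + 1) − 1000 = 8.41 per mil
step 2: δ = (8.41 + 1000)·(-1.5/1000 + 1) − 1000 = 6.89 per mil
step 3: δ = (6.89 + 1000)·(-2.0/1000 + 1) − 1000 = 4.88 per mil

4.9 per mil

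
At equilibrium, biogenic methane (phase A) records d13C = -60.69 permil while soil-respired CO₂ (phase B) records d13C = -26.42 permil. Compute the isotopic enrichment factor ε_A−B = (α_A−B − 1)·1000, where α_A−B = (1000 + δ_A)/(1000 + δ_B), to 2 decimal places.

α_A−B = (1000 + -60.69) / (1000 + -26.42) = 939.31 / 973.58 = 0.964800
ε_A−B = (0.964800 − 1) × 1000 = -35.200 permil
(The approximation ε ≈ δ_A − δ_B would give -34.27 permil.)

-35.20 permil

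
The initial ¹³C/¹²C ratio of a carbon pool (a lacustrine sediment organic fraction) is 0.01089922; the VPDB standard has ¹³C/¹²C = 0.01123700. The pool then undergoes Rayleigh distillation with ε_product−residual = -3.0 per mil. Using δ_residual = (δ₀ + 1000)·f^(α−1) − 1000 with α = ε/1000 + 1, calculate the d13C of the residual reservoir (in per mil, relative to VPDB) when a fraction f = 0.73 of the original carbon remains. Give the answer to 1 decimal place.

-29.1 per mil

δ₀ = (0.01089922/0.01123700 − 1)×1000 = (0.969940 − 1)×1000 = -30.060 per mil
α − 1 = ε/1000 = -0.0030
f^(α−1) = 0.73^(-0.0030) = 1.000945
δ_res = (-30.060 + 1000) × 1.000945 − 1000 = 970.857 − 1000 = -29.14 per mil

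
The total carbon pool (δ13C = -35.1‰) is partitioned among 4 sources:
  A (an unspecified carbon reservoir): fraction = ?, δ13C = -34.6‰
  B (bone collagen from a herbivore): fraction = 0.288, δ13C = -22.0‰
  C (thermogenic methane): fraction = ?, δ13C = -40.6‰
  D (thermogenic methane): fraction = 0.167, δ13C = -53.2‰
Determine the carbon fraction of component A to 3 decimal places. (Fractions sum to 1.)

0.375

Let f_A and f_C be the unknown fractions; fractions sum to 1 so f_A + f_C = 0.545.
Mass balance: Σ fᵢ·δᵢ = δ_bulk ⇒ f_A·(-34.6) + f_C·(-40.6) = -35.1 − (-15.220) = -19.880
Substitute f_C = 0.545 − f_A:
f_A·(-34.6 − -40.6) = -19.880 − 0.545×(-40.6) = 2.247
f_A = 2.247 / 6.0 = 0.3746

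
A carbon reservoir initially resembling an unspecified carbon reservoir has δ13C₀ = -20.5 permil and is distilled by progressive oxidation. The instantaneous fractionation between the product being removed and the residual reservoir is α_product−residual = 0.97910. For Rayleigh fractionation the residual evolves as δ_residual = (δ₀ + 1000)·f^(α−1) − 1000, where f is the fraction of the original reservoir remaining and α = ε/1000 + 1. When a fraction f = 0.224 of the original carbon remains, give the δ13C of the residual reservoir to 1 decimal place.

Rayleigh residual: δ_res = (δ₀ + 1000)·f^(α−1) − 1000
α − 1 = -0.02090
f^(α−1) = 0.224^(-0.02090) = 1.031763
δ_res = (-20.5 + 1000) × 1.031763 − 1000 = 1010.612 − 1000 = 10.61 permil

10.6 permil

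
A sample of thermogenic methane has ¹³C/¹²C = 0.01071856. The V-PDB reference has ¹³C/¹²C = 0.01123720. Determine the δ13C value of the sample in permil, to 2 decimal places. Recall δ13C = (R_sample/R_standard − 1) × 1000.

-46.15 permil

δ13C = (R_sample / R_standard − 1) × 1000
R_sample / R_standard = 0.01071856 / 0.01123720 = 0.953846
δ13C = (0.953846 − 1) × 1000 = -46.154 permil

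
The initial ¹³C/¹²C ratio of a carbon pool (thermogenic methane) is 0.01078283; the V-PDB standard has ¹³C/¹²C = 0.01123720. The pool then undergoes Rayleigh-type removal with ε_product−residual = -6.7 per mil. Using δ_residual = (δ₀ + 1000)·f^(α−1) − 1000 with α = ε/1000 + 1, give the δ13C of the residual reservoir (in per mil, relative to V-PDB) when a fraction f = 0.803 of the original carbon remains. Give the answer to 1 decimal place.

-39.0 per mil

δ₀ = (0.01078283/0.01123720 − 1)×1000 = (0.959566 − 1)×1000 = -40.434 per mil
α − 1 = ε/1000 = -0.0067
f^(α−1) = 0.803^(-0.0067) = 1.001471
δ_res = (-40.434 + 1000) × 1.001471 − 1000 = 960.977 − 1000 = -39.02 per mil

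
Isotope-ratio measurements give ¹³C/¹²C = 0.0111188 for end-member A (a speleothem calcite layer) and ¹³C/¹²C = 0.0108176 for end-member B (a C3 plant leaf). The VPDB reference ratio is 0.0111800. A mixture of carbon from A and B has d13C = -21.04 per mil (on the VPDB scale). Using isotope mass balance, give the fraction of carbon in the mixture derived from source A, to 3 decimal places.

0.422

δ_A = (0.0111188/0.0111800 − 1)×1000 = (0.994526 − 1)×1000 = -5.474 per mil
δ_B = (0.0108176/0.0111800 − 1)×1000 = (0.967585 − 1)×1000 = -32.415 per mil
f_A = (δ_mix − δ_B)/(δ_A − δ_B) = (-21.04 − (-32.415))/(-5.474 − (-32.415))
f_A = 11.375 / 26.941 = 0.4222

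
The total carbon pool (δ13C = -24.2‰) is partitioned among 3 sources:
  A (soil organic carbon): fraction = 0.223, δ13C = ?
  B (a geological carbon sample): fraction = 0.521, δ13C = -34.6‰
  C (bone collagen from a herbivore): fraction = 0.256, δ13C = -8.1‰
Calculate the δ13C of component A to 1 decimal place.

-18.4‰

Isotope mass balance: δ_bulk = Σ fᵢ·δᵢ.
-24.2 = 0.223×δ_A + 0.521×(-34.6) + 0.256×(-8.1)
0.223·δ_A = -24.2 − (-20.100) = -4.100
δ_A = -4.100 / 0.223 = -18.38‰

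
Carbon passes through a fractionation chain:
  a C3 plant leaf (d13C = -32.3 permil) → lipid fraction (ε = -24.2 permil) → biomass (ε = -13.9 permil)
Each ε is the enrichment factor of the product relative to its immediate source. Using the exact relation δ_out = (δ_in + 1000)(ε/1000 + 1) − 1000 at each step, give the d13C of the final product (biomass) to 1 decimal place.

-68.8 permil

step 1: δ = (-32.30 + 1000)·(-24.2/1000 + 1) − 1000 = -55.72 permil
step 2: δ = (-55.72 + 1000)·(-13.9/1000 + 1) − 1000 = -68.84 permil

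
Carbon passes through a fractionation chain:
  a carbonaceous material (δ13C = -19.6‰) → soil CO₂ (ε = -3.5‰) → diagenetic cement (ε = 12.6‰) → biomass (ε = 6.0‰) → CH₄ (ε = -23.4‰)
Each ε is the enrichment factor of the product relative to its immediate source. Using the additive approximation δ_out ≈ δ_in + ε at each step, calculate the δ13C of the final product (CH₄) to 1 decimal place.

-27.9‰

step 1: δ ≈ -19.6 + (-3.5) = -23.1‰
step 2: δ ≈ -23.1 + (12.6) = -10.5‰
step 3: δ ≈ -10.5 + (6.0) = -4.5‰
step 4: δ ≈ -4.5 + (-23.4) = -27.9‰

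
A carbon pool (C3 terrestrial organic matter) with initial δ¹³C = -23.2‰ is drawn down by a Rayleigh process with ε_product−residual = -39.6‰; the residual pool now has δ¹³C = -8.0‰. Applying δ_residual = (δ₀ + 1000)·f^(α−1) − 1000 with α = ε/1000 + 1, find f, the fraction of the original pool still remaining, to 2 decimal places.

0.68

α − 1 = ε/1000 = -0.0396
(δ_res + 1000)/(δ₀ + 1000) = (-8.0 + 1000)/(-23.2 + 1000) = 992.0/976.8 = 1.015561
f = 1.015561^(1/-0.0396) = exp(ln(1.015561)/-0.0396) = exp(0.01544/-0.0396)
f = exp(-0.3899) = 0.6771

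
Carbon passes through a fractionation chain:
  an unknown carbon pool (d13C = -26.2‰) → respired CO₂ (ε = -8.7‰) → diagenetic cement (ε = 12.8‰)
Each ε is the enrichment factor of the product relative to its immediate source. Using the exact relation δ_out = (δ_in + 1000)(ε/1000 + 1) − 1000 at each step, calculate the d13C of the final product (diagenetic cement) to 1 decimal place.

step 1: δ = (-26.20 + 1000)·(-8.7/1000 + 1) − 1000 = -34.67‰
step 2: δ = (-34.67 + 1000)·(12.8/1000 + 1) − 1000 = -22.32‰

-22.3‰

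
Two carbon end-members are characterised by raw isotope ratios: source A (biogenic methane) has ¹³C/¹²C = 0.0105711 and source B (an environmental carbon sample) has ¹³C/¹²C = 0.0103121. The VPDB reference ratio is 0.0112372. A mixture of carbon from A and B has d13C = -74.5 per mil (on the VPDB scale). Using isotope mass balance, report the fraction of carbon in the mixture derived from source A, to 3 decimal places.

δ_A = (0.0105711/0.0112372 − 1)×1000 = (0.940724 − 1)×1000 = -59.276 per mil
δ_B = (0.0103121/0.0112372 − 1)×1000 = (0.917675 − 1)×1000 = -82.325 per mil
f_A = (δ_mix − δ_B)/(δ_A − δ_B) = (-74.5 − (-82.325))/(-59.276 − (-82.325))
f_A = 7.825 / 23.048 = 0.3395

0.339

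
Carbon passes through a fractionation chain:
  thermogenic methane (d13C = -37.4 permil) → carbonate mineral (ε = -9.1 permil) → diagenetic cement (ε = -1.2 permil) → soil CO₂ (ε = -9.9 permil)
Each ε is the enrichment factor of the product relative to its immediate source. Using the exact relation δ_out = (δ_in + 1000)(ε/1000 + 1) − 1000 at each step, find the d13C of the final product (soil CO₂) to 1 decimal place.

step 1: δ = (-37.40 + 1000)·(-9.1/1000 + 1) − 1000 = -46.16 permil
step 2: δ = (-46.16 + 1000)·(-1.2/1000 + 1) − 1000 = -47.30 permil
step 3: δ = (-47.30 + 1000)·(-9.9/1000 + 1) − 1000 = -56.74 permil

-56.7 permil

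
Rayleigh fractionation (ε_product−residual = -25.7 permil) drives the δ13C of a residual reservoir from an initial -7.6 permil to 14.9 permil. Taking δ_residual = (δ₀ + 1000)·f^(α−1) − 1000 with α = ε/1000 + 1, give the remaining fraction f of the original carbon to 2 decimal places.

0.42

α − 1 = ε/1000 = -0.0257
(δ_res + 1000)/(δ₀ + 1000) = (14.9 + 1000)/(-7.6 + 1000) = 1014.9/992.4 = 1.022672
f = 1.022672^(1/-0.0257) = exp(ln(1.022672)/-0.0257) = exp(0.02242/-0.0257)
f = exp(-0.8723) = 0.4180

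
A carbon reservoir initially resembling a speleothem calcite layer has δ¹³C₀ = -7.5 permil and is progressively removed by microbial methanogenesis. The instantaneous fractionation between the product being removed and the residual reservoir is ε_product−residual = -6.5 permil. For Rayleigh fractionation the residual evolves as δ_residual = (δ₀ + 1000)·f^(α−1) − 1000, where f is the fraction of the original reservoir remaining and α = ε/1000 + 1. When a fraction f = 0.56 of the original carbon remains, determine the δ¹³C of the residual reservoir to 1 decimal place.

Rayleigh residual: δ_res = (δ₀ + 1000)·f^(α−1) − 1000
α = ε/1000 + 1 = 0.99350, so α − 1 = -0.00650
f^(α−1) = 0.56^(-0.00650) = 1.003776
δ_res = (-7.5 + 1000) × 1.003776 − 1000 = 996.248 − 1000 = -3.75 permil

-3.8 permil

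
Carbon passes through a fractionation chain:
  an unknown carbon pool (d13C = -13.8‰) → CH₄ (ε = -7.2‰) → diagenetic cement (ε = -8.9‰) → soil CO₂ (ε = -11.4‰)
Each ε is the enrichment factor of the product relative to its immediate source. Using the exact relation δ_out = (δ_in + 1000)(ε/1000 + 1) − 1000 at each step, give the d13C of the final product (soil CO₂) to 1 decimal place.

-40.7‰

step 1: δ = (-13.80 + 1000)·(-7.2/1000 + 1) − 1000 = -20.90‰
step 2: δ = (-20.90 + 1000)·(-8.9/1000 + 1) − 1000 = -29.61‰
step 3: δ = (-29.61 + 1000)·(-11.4/1000 + 1) − 1000 = -40.68‰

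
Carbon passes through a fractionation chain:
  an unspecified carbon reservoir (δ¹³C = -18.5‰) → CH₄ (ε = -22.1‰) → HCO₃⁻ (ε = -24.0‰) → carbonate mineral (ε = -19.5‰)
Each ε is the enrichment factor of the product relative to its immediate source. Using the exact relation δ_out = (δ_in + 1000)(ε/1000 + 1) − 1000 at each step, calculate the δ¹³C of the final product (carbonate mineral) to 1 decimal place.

step 1: δ = (-18.50 + 1000)·(-22.1/1000 + 1) − 1000 = -40.19‰
step 2: δ = (-40.19 + 1000)·(-24.0/1000 + 1) − 1000 = -63.23‰
step 3: δ = (-63.23 + 1000)·(-19.5/1000 + 1) − 1000 = -81.49‰

-81.5‰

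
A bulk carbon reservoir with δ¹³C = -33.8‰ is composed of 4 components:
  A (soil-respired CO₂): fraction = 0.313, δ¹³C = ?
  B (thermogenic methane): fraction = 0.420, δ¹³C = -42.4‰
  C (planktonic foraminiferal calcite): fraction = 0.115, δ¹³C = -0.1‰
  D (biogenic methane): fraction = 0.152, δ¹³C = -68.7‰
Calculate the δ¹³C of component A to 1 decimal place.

Isotope mass balance: δ_bulk = Σ fᵢ·δᵢ.
-33.8 = 0.313×δ_A + 0.420×(-42.4) + 0.115×(-0.1) + 0.152×(-68.7)
0.313·δ_A = -33.8 − (-28.262) = -5.538
δ_A = -5.538 / 0.313 = -17.69‰

-17.7‰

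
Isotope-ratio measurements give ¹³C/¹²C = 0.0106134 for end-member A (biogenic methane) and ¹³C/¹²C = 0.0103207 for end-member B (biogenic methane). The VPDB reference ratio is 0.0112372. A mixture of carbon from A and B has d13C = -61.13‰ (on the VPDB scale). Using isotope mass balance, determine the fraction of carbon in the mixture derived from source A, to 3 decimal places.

0.784

δ_A = (0.0106134/0.0112372 − 1)×1000 = (0.944488 − 1)×1000 = -55.512‰
δ_B = (0.0103207/0.0112372 − 1)×1000 = (0.918441 − 1)×1000 = -81.559‰
f_A = (δ_mix − δ_B)/(δ_A − δ_B) = (-61.13 − (-81.559))/(-55.512 − (-81.559))
f_A = 20.429 / 26.047 = 0.7843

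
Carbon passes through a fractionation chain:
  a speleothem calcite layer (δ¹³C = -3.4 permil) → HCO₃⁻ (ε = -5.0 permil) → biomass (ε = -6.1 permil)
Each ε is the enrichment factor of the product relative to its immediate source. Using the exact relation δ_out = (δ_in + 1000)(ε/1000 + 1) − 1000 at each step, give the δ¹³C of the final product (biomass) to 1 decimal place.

-14.4 permil

step 1: δ = (-3.40 + 1000)·(-5.0/1000 + 1) − 1000 = -8.38 permil
step 2: δ = (-8.38 + 1000)·(-6.1/1000 + 1) − 1000 = -14.43 permil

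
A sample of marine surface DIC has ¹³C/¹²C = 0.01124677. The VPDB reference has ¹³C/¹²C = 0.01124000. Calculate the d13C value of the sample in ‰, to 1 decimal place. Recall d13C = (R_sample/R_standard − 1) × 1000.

d13C = (R_sample / R_standard − 1) × 1000
R_sample / R_standard = 0.01124677 / 0.01124000 = 1.000602
d13C = (1.000602 − 1) × 1000 = 0.60‰

0.6‰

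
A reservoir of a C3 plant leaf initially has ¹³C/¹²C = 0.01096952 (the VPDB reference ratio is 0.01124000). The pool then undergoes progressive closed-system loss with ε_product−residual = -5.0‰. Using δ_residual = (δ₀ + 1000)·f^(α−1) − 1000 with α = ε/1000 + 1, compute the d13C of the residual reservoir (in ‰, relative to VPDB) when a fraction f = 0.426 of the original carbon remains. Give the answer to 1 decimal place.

δ₀ = (0.01096952/0.01124000 − 1)×1000 = (0.975936 − 1)×1000 = -24.064‰
α − 1 = ε/1000 = -0.0050
f^(α−1) = 0.426^(-0.0050) = 1.004276
δ_res = (-24.064 + 1000) × 1.004276 − 1000 = 980.109 − 1000 = -19.89‰

-19.9‰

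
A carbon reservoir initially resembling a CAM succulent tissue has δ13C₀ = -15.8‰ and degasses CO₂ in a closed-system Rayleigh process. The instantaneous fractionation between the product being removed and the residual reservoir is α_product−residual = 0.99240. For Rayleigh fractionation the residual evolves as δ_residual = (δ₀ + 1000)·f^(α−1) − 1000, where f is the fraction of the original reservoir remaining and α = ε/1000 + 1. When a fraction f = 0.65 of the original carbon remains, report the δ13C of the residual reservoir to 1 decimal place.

Rayleigh residual: δ_res = (δ₀ + 1000)·f^(α−1) − 1000
α − 1 = -0.00760
f^(α−1) = 0.65^(-0.00760) = 1.003279
δ_res = (-15.8 + 1000) × 1.003279 − 1000 = 987.428 − 1000 = -12.57‰

-12.6‰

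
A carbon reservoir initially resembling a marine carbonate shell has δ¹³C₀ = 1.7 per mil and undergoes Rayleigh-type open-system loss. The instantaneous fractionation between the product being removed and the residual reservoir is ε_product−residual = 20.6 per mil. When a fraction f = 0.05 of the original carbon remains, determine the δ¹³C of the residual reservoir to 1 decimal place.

Rayleigh residual: δ_res = (δ₀ + 1000)·f^(α−1) − 1000
α = ε/1000 + 1 = 1.02060, so α − 1 = 0.02060
f^(α−1) = 0.05^(0.02060) = 0.940154
δ_res = (1.7 + 1000) × 0.940154 − 1000 = 941.752 − 1000 = -58.25 per mil

-58.2 per mil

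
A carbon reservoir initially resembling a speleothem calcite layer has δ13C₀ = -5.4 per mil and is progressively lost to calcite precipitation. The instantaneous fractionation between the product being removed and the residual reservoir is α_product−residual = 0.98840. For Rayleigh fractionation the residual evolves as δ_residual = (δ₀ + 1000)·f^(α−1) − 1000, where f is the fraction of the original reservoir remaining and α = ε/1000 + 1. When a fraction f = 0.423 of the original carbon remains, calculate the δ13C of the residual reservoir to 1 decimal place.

4.6 per mil

Rayleigh residual: δ_res = (δ₀ + 1000)·f^(α−1) − 1000
α − 1 = -0.01160
f^(α−1) = 0.423^(-0.01160) = 1.010030
δ_res = (-5.4 + 1000) × 1.010030 − 1000 = 1004.576 − 1000 = 4.58 per mil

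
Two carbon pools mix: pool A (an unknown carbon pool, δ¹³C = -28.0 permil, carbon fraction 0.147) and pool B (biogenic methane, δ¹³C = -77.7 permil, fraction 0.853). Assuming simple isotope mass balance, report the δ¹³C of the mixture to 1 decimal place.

δ_mix = f_A·δ_A + f_B·δ_B
δ_mix = 0.147 × (-28.0) + 0.853 × (-77.7)
δ_mix = -4.12 + -66.28 = -70.39 permil

-70.4 permil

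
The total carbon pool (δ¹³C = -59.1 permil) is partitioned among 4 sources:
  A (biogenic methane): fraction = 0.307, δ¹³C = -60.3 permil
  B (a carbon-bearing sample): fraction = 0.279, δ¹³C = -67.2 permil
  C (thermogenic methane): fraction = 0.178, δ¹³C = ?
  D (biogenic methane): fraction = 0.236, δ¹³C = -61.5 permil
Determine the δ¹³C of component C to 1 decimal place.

Isotope mass balance: δ_bulk = Σ fᵢ·δᵢ.
-59.1 = 0.307×(-60.3) + 0.279×(-67.2) + 0.178×δ_C + 0.236×(-61.5)
0.178·δ_C = -59.1 − (-51.775) = -7.325
δ_C = -7.325 / 0.178 = -41.15 permil

-41.2 permil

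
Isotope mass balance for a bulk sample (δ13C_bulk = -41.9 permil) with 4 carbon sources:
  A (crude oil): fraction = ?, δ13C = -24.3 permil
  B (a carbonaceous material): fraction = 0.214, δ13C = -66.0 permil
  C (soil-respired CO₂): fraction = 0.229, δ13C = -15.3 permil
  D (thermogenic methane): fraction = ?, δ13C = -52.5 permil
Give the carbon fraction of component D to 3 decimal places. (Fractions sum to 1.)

0.381

Let f_D and f_A be the unknown fractions; fractions sum to 1 so f_D + f_A = 0.557.
Mass balance: Σ fᵢ·δᵢ = δ_bulk ⇒ f_D·(-52.5) + f_A·(-24.3) = -41.9 − (-17.628) = -24.272
Substitute f_A = 0.557 − f_D:
f_D·(-52.5 − -24.3) = -24.272 − 0.557×(-24.3) = -10.737
f_D = -10.737 / -28.2 = 0.3808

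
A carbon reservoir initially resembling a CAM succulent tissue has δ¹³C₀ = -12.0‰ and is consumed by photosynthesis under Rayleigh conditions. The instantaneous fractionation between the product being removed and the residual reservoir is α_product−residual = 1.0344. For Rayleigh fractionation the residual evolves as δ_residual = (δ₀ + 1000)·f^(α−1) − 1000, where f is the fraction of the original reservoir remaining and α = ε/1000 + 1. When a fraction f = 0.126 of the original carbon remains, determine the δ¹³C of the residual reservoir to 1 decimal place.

Rayleigh residual: δ_res = (δ₀ + 1000)·f^(α−1) − 1000
α − 1 = 0.03440
f^(α−1) = 0.126^(0.03440) = 0.931221
δ_res = (-12.0 + 1000) × 0.931221 − 1000 = 920.046 − 1000 = -79.95‰

-80.0‰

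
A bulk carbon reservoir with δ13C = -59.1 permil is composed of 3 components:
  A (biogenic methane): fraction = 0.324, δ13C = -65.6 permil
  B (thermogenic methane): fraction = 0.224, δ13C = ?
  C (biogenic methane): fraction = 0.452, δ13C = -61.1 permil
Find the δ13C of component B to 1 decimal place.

-45.7 permil

Isotope mass balance: δ_bulk = Σ fᵢ·δᵢ.
-59.1 = 0.324×(-65.6) + 0.224×δ_B + 0.452×(-61.1)
0.224·δ_B = -59.1 − (-48.872) = -10.228
δ_B = -10.228 / 0.224 = -45.66 permil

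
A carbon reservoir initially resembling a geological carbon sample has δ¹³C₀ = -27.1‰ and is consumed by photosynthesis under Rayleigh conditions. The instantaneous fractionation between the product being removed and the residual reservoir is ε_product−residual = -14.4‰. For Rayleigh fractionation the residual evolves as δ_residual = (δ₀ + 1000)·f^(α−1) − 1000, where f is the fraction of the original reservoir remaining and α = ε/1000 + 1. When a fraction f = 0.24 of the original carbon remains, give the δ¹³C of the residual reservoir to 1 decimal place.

-6.9‰

Rayleigh residual: δ_res = (δ₀ + 1000)·f^(α−1) − 1000
α = ε/1000 + 1 = 0.98560, so α − 1 = -0.01440
f^(α−1) = 0.24^(-0.01440) = 1.020763
δ_res = (-27.1 + 1000) × 1.020763 − 1000 = 993.100 − 1000 = -6.90‰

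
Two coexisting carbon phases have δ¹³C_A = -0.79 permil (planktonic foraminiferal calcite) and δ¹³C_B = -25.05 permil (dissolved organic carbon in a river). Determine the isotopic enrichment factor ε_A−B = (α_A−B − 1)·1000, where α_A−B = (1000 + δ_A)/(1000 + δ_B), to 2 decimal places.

α_A−B = (1000 + -0.79) / (1000 + -25.05) = 999.21 / 974.95 = 1.024883
ε_A−B = (1.024883 − 1) × 1000 = 24.883 permil
(The approximation ε ≈ δ_A − δ_B would give 24.26 permil.)

24.88 permil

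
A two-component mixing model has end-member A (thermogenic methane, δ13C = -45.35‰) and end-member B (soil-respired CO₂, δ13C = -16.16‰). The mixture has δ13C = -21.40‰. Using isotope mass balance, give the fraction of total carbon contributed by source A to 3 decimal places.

δ_mix = f_A·δ_A + (1 − f_A)·δ_B  ⇒  f_A = (δ_mix − δ_B)/(δ_A − δ_B)
f_A = (-21.40 − (-16.16)) / (-45.35 − (-16.16))
f_A = -5.24 / -29.19 = 0.1795

0.180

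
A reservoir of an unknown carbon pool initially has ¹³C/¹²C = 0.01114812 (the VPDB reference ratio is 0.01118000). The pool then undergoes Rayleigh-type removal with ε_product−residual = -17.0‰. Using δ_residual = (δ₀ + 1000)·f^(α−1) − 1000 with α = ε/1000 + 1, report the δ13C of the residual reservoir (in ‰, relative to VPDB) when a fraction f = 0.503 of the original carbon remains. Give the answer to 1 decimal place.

δ₀ = (0.01114812/0.01118000 − 1)×1000 = (0.997148 − 1)×1000 = -2.852‰
α − 1 = ε/1000 = -0.0170
f^(α−1) = 0.503^(-0.0170) = 1.011750
δ_res = (-2.852 + 1000) × 1.011750 − 1000 = 1008.865 − 1000 = 8.87‰

8.9‰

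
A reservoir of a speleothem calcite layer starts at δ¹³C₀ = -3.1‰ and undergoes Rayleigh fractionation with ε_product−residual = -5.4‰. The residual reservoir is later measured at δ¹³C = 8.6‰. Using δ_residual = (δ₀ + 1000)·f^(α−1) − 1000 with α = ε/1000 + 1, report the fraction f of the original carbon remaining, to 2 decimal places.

0.12

α − 1 = ε/1000 = -0.0054
(δ_res + 1000)/(δ₀ + 1000) = (8.6 + 1000)/(-3.1 + 1000) = 1008.6/996.9 = 1.011736
f = 1.011736^(1/-0.0054) = exp(ln(1.011736)/-0.0054) = exp(0.01167/-0.0054)
f = exp(-2.1607) = 0.1152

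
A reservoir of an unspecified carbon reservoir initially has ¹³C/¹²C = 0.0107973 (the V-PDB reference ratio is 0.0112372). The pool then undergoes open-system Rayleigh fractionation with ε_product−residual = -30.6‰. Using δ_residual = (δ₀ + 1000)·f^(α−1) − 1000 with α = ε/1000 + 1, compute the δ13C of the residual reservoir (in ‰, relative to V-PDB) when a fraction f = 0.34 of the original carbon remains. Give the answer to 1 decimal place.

δ₀ = (0.0107973/0.0112372 − 1)×1000 = (0.960853 − 1)×1000 = -39.147‰
α − 1 = ε/1000 = -0.0306
f^(α−1) = 0.34^(-0.0306) = 1.033563
δ_res = (-39.147 + 1000) × 1.033563 − 1000 = 993.102 − 1000 = -6.90‰

-6.9‰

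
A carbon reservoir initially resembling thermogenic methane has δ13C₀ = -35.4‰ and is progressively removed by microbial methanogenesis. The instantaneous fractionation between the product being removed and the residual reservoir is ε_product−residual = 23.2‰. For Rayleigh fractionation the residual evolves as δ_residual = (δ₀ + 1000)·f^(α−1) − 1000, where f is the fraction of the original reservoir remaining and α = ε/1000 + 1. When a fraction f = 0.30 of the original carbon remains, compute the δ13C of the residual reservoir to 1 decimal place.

-62.0‰

Rayleigh residual: δ_res = (δ₀ + 1000)·f^(α−1) − 1000
α = ε/1000 + 1 = 1.02320, so α − 1 = 0.02320
f^(α−1) = 0.30^(0.02320) = 0.972454
δ_res = (-35.4 + 1000) × 0.972454 − 1000 = 938.029 − 1000 = -61.97‰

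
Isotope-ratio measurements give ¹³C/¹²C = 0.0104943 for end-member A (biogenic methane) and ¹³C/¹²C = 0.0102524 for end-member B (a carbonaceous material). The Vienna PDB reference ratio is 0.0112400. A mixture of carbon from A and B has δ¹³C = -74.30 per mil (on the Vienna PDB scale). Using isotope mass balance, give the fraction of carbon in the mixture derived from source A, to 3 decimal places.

0.630

δ_A = (0.0104943/0.0112400 − 1)×1000 = (0.933657 − 1)×1000 = -66.343 per mil
δ_B = (0.0102524/0.0112400 − 1)×1000 = (0.912135 − 1)×1000 = -87.865 per mil
f_A = (δ_mix − δ_B)/(δ_A − δ_B) = (-74.30 − (-87.865))/(-66.343 − (-87.865))
f_A = 13.565 / 21.521 = 0.6303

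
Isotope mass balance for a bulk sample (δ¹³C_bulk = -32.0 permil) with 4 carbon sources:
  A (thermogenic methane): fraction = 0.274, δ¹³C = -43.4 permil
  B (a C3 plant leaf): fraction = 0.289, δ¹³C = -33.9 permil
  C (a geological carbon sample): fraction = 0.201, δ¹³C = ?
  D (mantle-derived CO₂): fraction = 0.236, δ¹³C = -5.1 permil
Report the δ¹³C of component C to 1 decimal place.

-45.3 permil

Isotope mass balance: δ_bulk = Σ fᵢ·δᵢ.
-32.0 = 0.274×(-43.4) + 0.289×(-33.9) + 0.201×δ_C + 0.236×(-5.1)
0.201·δ_C = -32.0 − (-22.892) = -9.108
δ_C = -9.108 / 0.201 = -45.31 permil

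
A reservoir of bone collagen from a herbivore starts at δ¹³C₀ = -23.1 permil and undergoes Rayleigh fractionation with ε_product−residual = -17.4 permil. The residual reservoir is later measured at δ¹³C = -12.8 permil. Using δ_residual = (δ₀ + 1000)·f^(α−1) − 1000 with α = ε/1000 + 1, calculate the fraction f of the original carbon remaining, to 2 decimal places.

0.55

α − 1 = ε/1000 = -0.0174
(δ_res + 1000)/(δ₀ + 1000) = (-12.8 + 1000)/(-23.1 + 1000) = 987.2/976.9 = 1.010544
f = 1.010544^(1/-0.0174) = exp(ln(1.010544)/-0.0174) = exp(0.01049/-0.0174)
f = exp(-0.6028) = 0.5473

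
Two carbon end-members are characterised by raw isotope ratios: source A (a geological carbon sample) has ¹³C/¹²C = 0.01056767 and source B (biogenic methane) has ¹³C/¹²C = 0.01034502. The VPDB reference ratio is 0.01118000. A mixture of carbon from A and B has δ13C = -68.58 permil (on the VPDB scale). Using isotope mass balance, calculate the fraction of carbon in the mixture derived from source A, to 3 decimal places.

0.307

δ_A = (0.01056767/0.01118000 − 1)×1000 = (0.945230 − 1)×1000 = -54.770 permil
δ_B = (0.01034502/0.01118000 − 1)×1000 = (0.925315 − 1)×1000 = -74.685 permil
f_A = (δ_mix − δ_B)/(δ_A − δ_B) = (-68.58 − (-74.685))/(-54.770 − (-74.685))
f_A = 6.105 / 19.915 = 0.3066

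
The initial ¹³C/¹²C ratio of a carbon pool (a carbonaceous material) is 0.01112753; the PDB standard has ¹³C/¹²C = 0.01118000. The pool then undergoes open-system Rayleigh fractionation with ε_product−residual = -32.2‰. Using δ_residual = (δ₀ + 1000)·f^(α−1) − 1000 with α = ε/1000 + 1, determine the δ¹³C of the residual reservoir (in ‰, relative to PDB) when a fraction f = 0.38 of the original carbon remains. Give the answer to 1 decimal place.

26.8‰

δ₀ = (0.01112753/0.01118000 − 1)×1000 = (0.995307 − 1)×1000 = -4.693‰
α − 1 = ε/1000 = -0.0322
f^(α−1) = 0.38^(-0.0322) = 1.031647
δ_res = (-4.693 + 1000) × 1.031647 − 1000 = 1026.805 − 1000 = 26.80‰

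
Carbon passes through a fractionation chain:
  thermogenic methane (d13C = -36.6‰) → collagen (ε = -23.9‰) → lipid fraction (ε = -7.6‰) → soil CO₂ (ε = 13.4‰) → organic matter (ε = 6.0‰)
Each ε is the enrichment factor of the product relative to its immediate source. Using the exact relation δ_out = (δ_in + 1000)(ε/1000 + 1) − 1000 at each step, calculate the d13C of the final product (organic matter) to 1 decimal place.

-48.6‰

step 1: δ = (-36.60 + 1000)·(-23.9/1000 + 1) − 1000 = -59.63‰
step 2: δ = (-59.63 + 1000)·(-7.6/1000 + 1) − 1000 = -66.77‰
step 3: δ = (-66.77 + 1000)·(13.4/1000 + 1) − 1000 = -54.27‰
step 4: δ = (-54.27 + 1000)·(6.0/1000 + 1) − 1000 = -48.59‰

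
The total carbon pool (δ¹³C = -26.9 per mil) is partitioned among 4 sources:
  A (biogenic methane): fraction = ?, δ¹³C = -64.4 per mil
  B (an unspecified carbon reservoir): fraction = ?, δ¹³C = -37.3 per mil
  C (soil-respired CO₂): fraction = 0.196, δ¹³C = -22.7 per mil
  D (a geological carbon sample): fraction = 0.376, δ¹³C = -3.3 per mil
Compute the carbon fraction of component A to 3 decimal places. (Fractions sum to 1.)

0.194

Let f_A and f_B be the unknown fractions; fractions sum to 1 so f_A + f_B = 0.428.
Mass balance: Σ fᵢ·δᵢ = δ_bulk ⇒ f_A·(-64.4) + f_B·(-37.3) = -26.9 − (-5.690) = -21.210
Substitute f_B = 0.428 − f_A:
f_A·(-64.4 − -37.3) = -21.210 − 0.428×(-37.3) = -5.246
f_A = -5.246 / -27.1 = 0.1936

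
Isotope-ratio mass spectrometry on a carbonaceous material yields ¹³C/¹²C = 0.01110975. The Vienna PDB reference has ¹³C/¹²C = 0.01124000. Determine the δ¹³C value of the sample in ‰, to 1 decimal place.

δ¹³C = (R_sample / R_standard − 1) × 1000
R_sample / R_standard = 0.01110975 / 0.01124000 = 0.988412
δ¹³C = (0.988412 − 1) × 1000 = -11.59‰

-11.6‰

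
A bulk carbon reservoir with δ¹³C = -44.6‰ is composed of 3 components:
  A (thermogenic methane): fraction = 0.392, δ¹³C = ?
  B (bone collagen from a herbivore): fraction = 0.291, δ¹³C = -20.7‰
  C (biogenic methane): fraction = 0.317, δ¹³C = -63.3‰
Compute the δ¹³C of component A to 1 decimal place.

-47.2‰

Isotope mass balance: δ_bulk = Σ fᵢ·δᵢ.
-44.6 = 0.392×δ_A + 0.291×(-20.7) + 0.317×(-63.3)
0.392·δ_A = -44.6 − (-26.090) = -18.510
δ_A = -18.510 / 0.392 = -47.22‰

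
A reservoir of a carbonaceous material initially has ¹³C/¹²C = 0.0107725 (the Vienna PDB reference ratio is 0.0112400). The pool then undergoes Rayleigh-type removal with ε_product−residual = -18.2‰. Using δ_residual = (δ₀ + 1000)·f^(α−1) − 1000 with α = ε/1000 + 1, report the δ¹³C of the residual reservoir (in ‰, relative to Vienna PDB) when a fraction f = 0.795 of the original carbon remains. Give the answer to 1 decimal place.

δ₀ = (0.0107725/0.0112400 − 1)×1000 = (0.958407 − 1)×1000 = -41.593‰
α − 1 = ε/1000 = -0.0182
f^(α−1) = 0.795^(-0.0182) = 1.004184
δ_res = (-41.593 + 1000) × 1.004184 − 1000 = 962.417 − 1000 = -37.58‰

-37.6‰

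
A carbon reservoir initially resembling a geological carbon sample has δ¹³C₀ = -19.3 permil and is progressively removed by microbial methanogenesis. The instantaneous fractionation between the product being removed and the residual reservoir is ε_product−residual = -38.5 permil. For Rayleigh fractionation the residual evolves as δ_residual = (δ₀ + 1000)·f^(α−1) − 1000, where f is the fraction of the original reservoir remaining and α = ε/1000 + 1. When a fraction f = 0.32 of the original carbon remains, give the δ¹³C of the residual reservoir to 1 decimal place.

Rayleigh residual: δ_res = (δ₀ + 1000)·f^(α−1) − 1000
α = ε/1000 + 1 = 0.96150, so α − 1 = -0.03850
f^(α−1) = 0.32^(-0.03850) = 1.044845
δ_res = (-19.3 + 1000) × 1.044845 − 1000 = 1024.679 − 1000 = 24.68 permil

24.7 permil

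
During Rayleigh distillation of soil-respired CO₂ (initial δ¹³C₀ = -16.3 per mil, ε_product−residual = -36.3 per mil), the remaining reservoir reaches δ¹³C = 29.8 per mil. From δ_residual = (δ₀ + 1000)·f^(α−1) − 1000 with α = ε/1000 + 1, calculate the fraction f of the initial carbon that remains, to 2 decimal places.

0.28

α − 1 = ε/1000 = -0.0363
(δ_res + 1000)/(δ₀ + 1000) = (29.8 + 1000)/(-16.3 + 1000) = 1029.8/983.7 = 1.046864
f = 1.046864^(1/-0.0363) = exp(ln(1.046864)/-0.0363) = exp(0.04580/-0.0363)
f = exp(-1.2617) = 0.2832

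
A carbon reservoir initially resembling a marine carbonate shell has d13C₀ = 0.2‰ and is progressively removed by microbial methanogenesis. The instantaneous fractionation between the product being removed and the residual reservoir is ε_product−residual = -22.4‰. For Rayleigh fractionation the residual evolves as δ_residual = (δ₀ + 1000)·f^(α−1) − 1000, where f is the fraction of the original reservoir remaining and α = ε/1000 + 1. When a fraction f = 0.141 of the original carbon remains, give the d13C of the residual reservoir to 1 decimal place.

45.1‰

Rayleigh residual: δ_res = (δ₀ + 1000)·f^(α−1) − 1000
α = ε/1000 + 1 = 0.97760, so α − 1 = -0.02240
f^(α−1) = 0.141^(-0.02240) = 1.044859
δ_res = (0.2 + 1000) × 1.044859 − 1000 = 1045.068 − 1000 = 45.07‰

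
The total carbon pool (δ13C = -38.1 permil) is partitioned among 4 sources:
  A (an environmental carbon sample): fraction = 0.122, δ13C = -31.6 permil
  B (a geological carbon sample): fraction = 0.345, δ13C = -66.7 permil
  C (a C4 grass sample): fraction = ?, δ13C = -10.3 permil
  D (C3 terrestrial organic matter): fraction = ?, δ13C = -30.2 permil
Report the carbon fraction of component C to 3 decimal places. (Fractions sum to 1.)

Let f_C and f_D be the unknown fractions; fractions sum to 1 so f_C + f_D = 0.533.
Mass balance: Σ fᵢ·δᵢ = δ_bulk ⇒ f_C·(-10.3) + f_D·(-30.2) = -38.1 − (-26.867) = -11.233
Substitute f_D = 0.533 − f_C:
f_C·(-10.3 − -30.2) = -11.233 − 0.533×(-30.2) = 4.863
f_C = 4.863 / 19.9 = 0.2444

0.244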